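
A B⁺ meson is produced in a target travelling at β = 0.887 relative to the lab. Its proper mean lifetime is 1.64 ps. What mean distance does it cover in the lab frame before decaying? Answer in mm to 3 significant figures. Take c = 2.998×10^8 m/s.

d ≈ 0.944 mm

γ = 1/√(1 − 0.887²) = 2.1656
Dilated lifetime: Δt = γτ₀ = 2.1656 × 1.64 ps = 3.5516 ps
d = vΔt = 0.887c × 3.5516 ps = 2.6592×10^8 m/s × 3.5516×10^-12 s = 0.944 mm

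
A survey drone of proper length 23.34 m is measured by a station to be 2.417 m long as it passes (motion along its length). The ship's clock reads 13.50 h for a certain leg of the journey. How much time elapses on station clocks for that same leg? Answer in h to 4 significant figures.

Δt ≈ 130.4 h

Length contraction ⇒ γ = L₀/L = 23.34/2.417 = 9.65660
Time dilation: Δt = γτ₀ = 9.65660 × 13.50 h = 130.4 h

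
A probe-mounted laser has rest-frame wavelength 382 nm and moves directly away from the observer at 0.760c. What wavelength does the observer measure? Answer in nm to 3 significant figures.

λ_obs ≈ 1030 nm

Relativistic Doppler: λ_obs = λ_src √((1+β)/(1−β))
= 382 × √(1.7600/0.24000) = 382 × 2.7080 = 1030 nm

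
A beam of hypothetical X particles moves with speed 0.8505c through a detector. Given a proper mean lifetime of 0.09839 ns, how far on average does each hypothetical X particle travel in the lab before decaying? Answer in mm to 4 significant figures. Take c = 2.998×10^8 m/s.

γ = 1/√(1 − 0.8505²) = 1.90123
Dilated lifetime: Δt = γτ₀ = 1.90123 × 0.09839 ns = 0.187062 ns
d = vΔt = 0.8505c × 0.187062 ns = 2.54980×10^8 m/s × 1.87062×10^-10 s = 47.70 mm

d ≈ 47.70 mm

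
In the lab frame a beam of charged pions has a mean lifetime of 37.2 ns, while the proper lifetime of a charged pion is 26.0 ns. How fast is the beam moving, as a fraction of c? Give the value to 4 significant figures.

γ = Δt/τ₀ = 37.2/26.0 = 1.43077
β = √(1 − 1/γ²) = √(1 − 1/1.43077²) = 0.7152

β ≈ 0.7152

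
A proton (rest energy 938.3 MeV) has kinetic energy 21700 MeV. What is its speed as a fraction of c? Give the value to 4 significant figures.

β ≈ 0.9991

γ = 1 + K/(m₀c²) = 1 + 21700/938.3 = 24.1269
β = √(1 − 1/γ²) = 0.9991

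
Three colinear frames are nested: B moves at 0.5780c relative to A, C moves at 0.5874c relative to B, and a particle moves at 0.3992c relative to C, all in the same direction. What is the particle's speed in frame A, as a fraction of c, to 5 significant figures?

u ≈ 0.94204c

Compose boost 2: (0.5874 + 0.5780)/(1 + 0.5874×0.5780) = 1.1654/1.339517 = 0.8700150
Compose boost 3: (0.3992 + 0.8700150)/(1 + 0.3992×0.8700150) = 1.269215/1.347310 = 0.94204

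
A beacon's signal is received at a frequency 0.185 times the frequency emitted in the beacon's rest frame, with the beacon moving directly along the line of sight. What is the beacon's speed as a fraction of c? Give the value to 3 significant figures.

β ≈ 0.934

f_obs/f_src = √((1−β)/(1+β)) = 0.185  ⇒  (1−β)/(1+β) = 0.034225
β = |1 − D²|/(1 + D²) = |1 − 0.034225|/(1 + 0.034225) = 0.934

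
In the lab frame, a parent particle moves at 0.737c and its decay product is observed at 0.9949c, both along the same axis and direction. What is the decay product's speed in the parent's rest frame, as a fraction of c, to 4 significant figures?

Inverse velocity addition: u' = (u − v)/(1 − uv/c²)
= (0.9949 − 0.737)/(1 − 0.9949×0.737) = 0.2579/0.266759 = 0.9668

u' ≈ 0.9668c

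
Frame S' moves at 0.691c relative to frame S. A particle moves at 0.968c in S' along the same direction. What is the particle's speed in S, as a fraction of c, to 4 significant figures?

Relativistic velocity addition: u = (u' + v)/(1 + u'v/c²)
= (0.968 + 0.691)/(1 + 0.968×0.691) = 1.659/1.66889 = 0.9941

u ≈ 0.9941c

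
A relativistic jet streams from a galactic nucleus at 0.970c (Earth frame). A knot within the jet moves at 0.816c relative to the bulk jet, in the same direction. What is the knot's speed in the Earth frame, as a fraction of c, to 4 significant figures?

Relativistic velocity addition: u = (u' + v)/(1 + u'v/c²)
= (0.816 + 0.970)/(1 + 0.816×0.970) = 1.786/1.79152 = 0.9969

u ≈ 0.9969c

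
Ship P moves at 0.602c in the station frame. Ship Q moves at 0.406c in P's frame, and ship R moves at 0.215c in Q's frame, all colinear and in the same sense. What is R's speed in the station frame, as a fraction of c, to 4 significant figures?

u ≈ 0.8730c

Compose boost 2: (0.406 + 0.602)/(1 + 0.406×0.602) = 1.008/1.24441 = 0.810021
Compose boost 3: (0.215 + 0.810021)/(1 + 0.215×0.810021) = 1.02502/1.17415 = 0.8730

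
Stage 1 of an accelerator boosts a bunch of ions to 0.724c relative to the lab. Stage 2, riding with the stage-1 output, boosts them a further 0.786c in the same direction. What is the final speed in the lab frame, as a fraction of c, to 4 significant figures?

Compose boost 2: (0.786 + 0.724)/(1 + 0.786×0.724) = 1.510/1.56906 = 0.9624

u ≈ 0.9624c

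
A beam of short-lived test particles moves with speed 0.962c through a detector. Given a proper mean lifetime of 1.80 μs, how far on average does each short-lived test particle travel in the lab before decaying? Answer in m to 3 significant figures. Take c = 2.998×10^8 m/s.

d ≈ 1900 m

γ = 1/√(1 − 0.962²) = 3.6623
Dilated lifetime: Δt = γτ₀ = 3.6623 × 1.80 μs = 6.5922 μs
d = vΔt = 0.962c × 6.5922 μs = 2.8841×10^8 m/s × 6.5922×10^-6 s = 1900 m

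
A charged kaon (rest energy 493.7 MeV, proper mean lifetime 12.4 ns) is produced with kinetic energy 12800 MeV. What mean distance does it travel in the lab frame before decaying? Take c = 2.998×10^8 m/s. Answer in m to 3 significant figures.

γ = 1 + K/(m₀c²) = 1 + 12800/493.7 = 26.927
β = √(1 − 1/γ²) = 0.99931
Dilated lifetime: γτ₀ = 26.927 × 12.4 ns = 333.89 ns
d = βc·γτ₀ = 0.99931 × (2.998×10^8 m/s) × 3.3389×10^-7 s = 100 m

d ≈ 100 m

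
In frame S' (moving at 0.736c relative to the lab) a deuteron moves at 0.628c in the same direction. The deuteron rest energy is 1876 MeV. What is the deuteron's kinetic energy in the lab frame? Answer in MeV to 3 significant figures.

K ≈ 3330 MeV

u_lab = (0.628 + 0.736)/(1 + 0.628×0.736) = 0.932836
γ = 1/√(1 − 0.932836²) = 2.7755
K = (γ − 1)m₀c² = (2.7755 − 1) × 1876 = 1.7755 × 1876 = 3330 MeV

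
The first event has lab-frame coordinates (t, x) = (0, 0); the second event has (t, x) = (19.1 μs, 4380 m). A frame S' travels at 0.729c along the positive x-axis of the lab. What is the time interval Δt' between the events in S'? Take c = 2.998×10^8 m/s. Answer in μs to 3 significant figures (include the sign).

Δt' ≈ 12.3 μs

γ = 1/√(1 − 0.729²) = 1.4609
Δt' = γ(Δt − vΔx/c²) = 1.4609 × (19.1 μs − 0.729×4380 m / (2.998×10^8 m/s))
= 1.4609 × (8.4495 μs) = 12.3 μs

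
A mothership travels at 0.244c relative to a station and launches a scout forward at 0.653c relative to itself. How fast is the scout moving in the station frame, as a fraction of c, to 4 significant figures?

u ≈ 0.7737c

Compose boost 2: (0.653 + 0.244)/(1 + 0.653×0.244) = 0.8970/1.15933 = 0.7737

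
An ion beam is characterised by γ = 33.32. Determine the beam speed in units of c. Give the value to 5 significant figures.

β ≈ 0.99955

β = √(1 − 1/γ²) = √(1 − 1/33.32²) = √(0.9990993) = 0.99955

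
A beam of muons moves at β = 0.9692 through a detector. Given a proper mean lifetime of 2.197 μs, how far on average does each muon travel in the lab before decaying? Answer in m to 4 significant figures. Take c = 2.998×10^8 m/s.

γ = 1/√(1 − 0.9692²) = 4.06050
Dilated lifetime: Δt = γτ₀ = 4.06050 × 2.197 μs = 8.92092 μs
d = vΔt = 0.9692c × 8.92092 μs = 2.90566×10^8 m/s × 8.92092×10^-6 s = 2592 m

d ≈ 2592 m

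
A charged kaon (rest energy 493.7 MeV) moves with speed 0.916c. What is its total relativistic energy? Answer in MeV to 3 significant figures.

E ≈ 1230 MeV

γ = 1/√(1 − 0.916²) = 2.4927
E = γm₀c² = 2.4927 × 493.7 MeV = 1230 MeV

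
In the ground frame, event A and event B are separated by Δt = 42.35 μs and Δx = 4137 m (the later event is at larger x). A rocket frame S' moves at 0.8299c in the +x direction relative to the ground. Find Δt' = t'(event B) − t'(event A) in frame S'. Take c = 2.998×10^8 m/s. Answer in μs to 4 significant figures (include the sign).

γ = 1/√(1 − 0.8299²) = 1.79240
Δt' = γ(Δt − vΔx/c²) = 1.79240 × (42.35 μs − 0.8299×4137 m / (2.998×10^8 m/s))
= 1.79240 × (30.8980 μs) = 55.38 μs

Δt' ≈ 55.38 μs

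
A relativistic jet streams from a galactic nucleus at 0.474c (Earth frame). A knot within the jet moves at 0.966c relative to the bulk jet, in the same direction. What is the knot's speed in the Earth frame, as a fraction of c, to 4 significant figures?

Relativistic velocity addition: u = (u' + v)/(1 + u'v/c²)
= (0.966 + 0.474)/(1 + 0.966×0.474) = 1.440/1.45788 = 0.9877

u ≈ 0.9877c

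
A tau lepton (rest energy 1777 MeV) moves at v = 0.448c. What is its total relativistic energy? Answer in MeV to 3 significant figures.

γ = 1/√(1 − 0.448²) = 1.1185
E = γm₀c² = 1.1185 × 1777 MeV = 1990 MeV

E ≈ 1990 MeV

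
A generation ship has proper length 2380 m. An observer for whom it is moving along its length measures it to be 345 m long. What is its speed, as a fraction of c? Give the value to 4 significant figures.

β ≈ 0.9894

γ = L₀/L = 2380/345 = 6.89855
β = √(1 − 1/γ²) = 0.9894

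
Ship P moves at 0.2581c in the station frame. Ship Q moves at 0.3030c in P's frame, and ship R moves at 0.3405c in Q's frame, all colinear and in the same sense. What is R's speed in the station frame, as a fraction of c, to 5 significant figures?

Compose boost 2: (0.3030 + 0.2581)/(1 + 0.3030×0.2581) = 0.56110/1.078204 = 0.5204023
Compose boost 3: (0.3405 + 0.5204023)/(1 + 0.3405×0.5204023) = 0.8609023/1.177197 = 0.73132

u ≈ 0.73132c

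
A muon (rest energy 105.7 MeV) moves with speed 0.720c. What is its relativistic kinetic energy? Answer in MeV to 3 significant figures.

γ = 1/√(1 − 0.720²) = 1.4410
K = (γ − 1)m₀c² = (1.4410 − 1) × 105.7 MeV = 0.44098 × 105.7 MeV = 46.6 MeV

K ≈ 46.6 MeV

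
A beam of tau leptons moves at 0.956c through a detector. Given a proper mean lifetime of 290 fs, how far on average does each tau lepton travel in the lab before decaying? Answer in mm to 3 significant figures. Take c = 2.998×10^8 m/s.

d ≈ 0.283 mm

γ = 1/√(1 − 0.956²) = 3.4087
Dilated lifetime: Δt = γτ₀ = 3.4087 × 290 fs = 988.52 fs
d = vΔt = 0.956c × 988.52 fs = 2.8661×10^8 m/s × 9.8852×10^-13 s = 0.283 mm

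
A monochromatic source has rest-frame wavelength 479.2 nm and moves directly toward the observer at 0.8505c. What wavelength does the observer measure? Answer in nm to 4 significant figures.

λ_obs ≈ 136.2 nm

Relativistic Doppler: λ_obs = λ_src √((1−β)/(1+β))
= 479.2 × √(0.149500/1.85050) = 479.2 × 0.284234 = 136.2 nm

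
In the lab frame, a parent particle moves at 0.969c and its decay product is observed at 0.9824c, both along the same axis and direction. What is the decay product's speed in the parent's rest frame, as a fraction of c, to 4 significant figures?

u' ≈ 0.2789c

Inverse velocity addition: u' = (u − v)/(1 − uv/c²)
= (0.9824 − 0.969)/(1 − 0.9824×0.969) = 0.01340/0.0480544 = 0.2789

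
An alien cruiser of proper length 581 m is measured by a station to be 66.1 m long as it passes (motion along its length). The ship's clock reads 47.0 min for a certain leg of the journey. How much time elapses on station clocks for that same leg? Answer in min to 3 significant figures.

Length contraction ⇒ γ = L₀/L = 581/66.1 = 8.7897
Time dilation: Δt = γτ₀ = 8.7897 × 47.0 min = 413 min

Δt ≈ 413 min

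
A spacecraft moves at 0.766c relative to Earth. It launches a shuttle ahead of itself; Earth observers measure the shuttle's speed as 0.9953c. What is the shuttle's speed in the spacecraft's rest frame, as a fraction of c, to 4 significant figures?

u' ≈ 0.9651c

Inverse velocity addition: u' = (u − v)/(1 − uv/c²)
= (0.9953 − 0.766)/(1 − 0.9953×0.766) = 0.2293/0.237600 = 0.9651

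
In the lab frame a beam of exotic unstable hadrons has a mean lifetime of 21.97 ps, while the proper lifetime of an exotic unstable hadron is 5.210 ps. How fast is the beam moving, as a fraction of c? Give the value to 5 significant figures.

β ≈ 0.97148

γ = Δt/τ₀ = 21.97/5.210 = 4.216891
β = √(1 − 1/γ²) = √(1 − 1/4.216891²) = 0.97148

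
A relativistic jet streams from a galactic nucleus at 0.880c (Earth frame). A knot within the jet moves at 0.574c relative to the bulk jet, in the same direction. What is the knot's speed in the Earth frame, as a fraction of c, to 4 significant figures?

u ≈ 0.9660c

Relativistic velocity addition: u = (u' + v)/(1 + u'v/c²)
= (0.574 + 0.880)/(1 + 0.574×0.880) = 1.454/1.50512 = 0.9660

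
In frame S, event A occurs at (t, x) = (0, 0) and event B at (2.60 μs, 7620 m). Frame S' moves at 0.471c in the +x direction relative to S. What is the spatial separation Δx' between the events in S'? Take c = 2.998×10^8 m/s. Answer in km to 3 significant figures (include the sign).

Δx' ≈ 8.22 km

γ = 1/√(1 − 0.471²) = 1.1336
Δx' = γ(Δx − vΔt) = 1.1336 × (7620 m − 0.471×(2.998×10^8 m/s)×2.60×10^-6 s)
= 1.1336 × (7252.9 m) = 8.22 km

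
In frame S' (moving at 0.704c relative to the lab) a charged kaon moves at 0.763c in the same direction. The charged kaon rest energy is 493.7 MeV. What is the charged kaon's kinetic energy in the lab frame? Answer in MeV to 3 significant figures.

K ≈ 1160 MeV

u_lab = (0.763 + 0.704)/(1 + 0.763×0.704) = 0.954362
γ = 1/√(1 − 0.954362²) = 3.3484
K = (γ − 1)m₀c² = (3.3484 − 1) × 493.7 = 2.3484 × 493.7 = 1160 MeV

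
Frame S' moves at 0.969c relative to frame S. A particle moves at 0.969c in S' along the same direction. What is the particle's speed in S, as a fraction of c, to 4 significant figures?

u ≈ 0.9995c

Relativistic velocity addition: u = (u' + v)/(1 + u'v/c²)
= (0.969 + 0.969)/(1 + 0.969×0.969) = 1.938/1.93896 = 0.9995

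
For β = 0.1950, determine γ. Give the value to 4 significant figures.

γ = 1/√(1 − β²) = 1/√(1 − 0.1950²) = 1/√(0.961975) = 1.020

γ ≈ 1.020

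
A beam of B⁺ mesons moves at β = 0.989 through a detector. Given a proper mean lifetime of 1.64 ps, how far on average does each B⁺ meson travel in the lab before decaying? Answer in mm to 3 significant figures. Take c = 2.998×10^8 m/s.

γ = 1/√(1 − 0.989²) = 6.7606
Dilated lifetime: Δt = γτ₀ = 6.7606 × 1.64 ps = 11.087 ps
d = vΔt = 0.989c × 11.087 ps = 2.9650×10^8 m/s × 1.1087×10^-11 s = 3.29 mm

d ≈ 3.29 mm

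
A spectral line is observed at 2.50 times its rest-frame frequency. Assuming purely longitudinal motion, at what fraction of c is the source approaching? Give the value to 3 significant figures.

f_obs/f_src = √((1+β)/(1−β)) = 2.50  ⇒  (1+β)/(1−β) = 6.2500
β = |1 − D²|/(1 + D²) = |1 − 6.2500|/(1 + 6.2500) = 0.724

β ≈ 0.724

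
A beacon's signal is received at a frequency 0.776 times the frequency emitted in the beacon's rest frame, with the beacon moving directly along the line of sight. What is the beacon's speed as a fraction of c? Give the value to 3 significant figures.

f_obs/f_src = √((1−β)/(1+β)) = 0.776  ⇒  (1−β)/(1+β) = 0.60218
β = |1 − D²|/(1 + D²) = |1 − 0.60218|/(1 + 0.60218) = 0.248

β ≈ 0.248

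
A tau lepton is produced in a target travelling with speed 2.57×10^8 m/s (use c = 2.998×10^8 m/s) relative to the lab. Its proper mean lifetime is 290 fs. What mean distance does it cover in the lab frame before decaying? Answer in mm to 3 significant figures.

β = v/c = 2.57×10^8 / 2.998×10^8 = 0.85724
γ = 1/√(1 − 0.85724²) = 1.9420
Dilated lifetime: Δt = γτ₀ = 1.9420 × 290 fs = 563.19 fs
d = vΔt = 0.85724c × 563.19 fs = 2.5700×10^8 m/s × 5.6319×10^-13 s = 0.145 mm

d ≈ 0.145 mm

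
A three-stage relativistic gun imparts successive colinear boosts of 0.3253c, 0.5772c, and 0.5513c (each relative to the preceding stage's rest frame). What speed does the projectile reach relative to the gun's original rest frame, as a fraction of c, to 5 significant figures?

u ≈ 0.92405c

Compose boost 2: (0.5772 + 0.3253)/(1 + 0.5772×0.3253) = 0.90250/1.187763 = 0.7598316
Compose boost 3: (0.5513 + 0.7598316)/(1 + 0.5513×0.7598316) = 1.311132/1.418895 = 0.92405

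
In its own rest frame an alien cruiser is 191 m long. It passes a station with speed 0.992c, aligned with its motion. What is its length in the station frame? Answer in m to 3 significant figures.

L ≈ 24.1 m

γ = 1/√(1 − 0.992²) = 7.9216
Length contraction: L = L₀/γ = 191/7.9216 = 24.1 m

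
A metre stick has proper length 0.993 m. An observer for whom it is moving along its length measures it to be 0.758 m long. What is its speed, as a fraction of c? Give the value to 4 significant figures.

β ≈ 0.6460

γ = L₀/L = 0.993/0.758 = 1.31003
β = √(1 − 1/γ²) = 0.6460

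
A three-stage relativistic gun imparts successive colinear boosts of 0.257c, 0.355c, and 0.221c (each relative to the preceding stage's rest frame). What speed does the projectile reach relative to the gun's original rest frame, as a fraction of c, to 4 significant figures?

Compose boost 2: (0.355 + 0.257)/(1 + 0.355×0.257) = 0.6120/1.09123 = 0.560832
Compose boost 3: (0.221 + 0.560832)/(1 + 0.221×0.560832) = 0.781832/1.12394 = 0.6956

u ≈ 0.6956c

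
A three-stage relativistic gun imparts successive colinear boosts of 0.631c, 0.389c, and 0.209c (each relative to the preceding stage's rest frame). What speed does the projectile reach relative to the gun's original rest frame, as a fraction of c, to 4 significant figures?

u ≈ 0.8777c

Compose boost 2: (0.389 + 0.631)/(1 + 0.389×0.631) = 1.020/1.24546 = 0.818975
Compose boost 3: (0.209 + 0.818975)/(1 + 0.209×0.818975) = 1.02798/1.17117 = 0.8777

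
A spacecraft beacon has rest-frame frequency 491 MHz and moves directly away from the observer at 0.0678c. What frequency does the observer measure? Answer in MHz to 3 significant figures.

Relativistic Doppler: f_obs = f_src √((1−β)/(1+β))
= 491 × √(0.93220/1.0678) = 491 × 0.93435 = 459 MHz

f_obs ≈ 459 MHz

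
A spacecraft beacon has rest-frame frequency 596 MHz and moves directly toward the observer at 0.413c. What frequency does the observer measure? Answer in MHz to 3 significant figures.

f_obs ≈ 925 MHz

Relativistic Doppler: f_obs = f_src √((1+β)/(1−β))
= 596 × √(1.4130/0.58700) = 596 × 1.5515 = 925 MHz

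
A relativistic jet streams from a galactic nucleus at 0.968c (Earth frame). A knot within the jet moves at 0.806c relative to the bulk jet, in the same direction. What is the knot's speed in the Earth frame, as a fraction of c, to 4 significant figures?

Relativistic velocity addition: u = (u' + v)/(1 + u'v/c²)
= (0.806 + 0.968)/(1 + 0.806×0.968) = 1.774/1.78021 = 0.9965

u ≈ 0.9965c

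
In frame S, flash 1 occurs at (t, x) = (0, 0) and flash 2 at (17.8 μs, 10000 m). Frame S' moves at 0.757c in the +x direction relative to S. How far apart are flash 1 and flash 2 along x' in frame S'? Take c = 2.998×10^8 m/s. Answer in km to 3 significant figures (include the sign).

γ = 1/√(1 − 0.757²) = 1.5304
Δx' = γ(Δx − vΔt) = 1.5304 × (10000 m − 0.757×(2.998×10^8 m/s)×17.8×10^-6 s)
= 1.5304 × (5960.3 m) = 9.12 km

Δx' ≈ 9.12 km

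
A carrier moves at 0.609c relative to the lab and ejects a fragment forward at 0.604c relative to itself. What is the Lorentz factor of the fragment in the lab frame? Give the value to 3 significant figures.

u_lab = (0.604 + 0.609)/(1 + 0.604×0.609) = 1.213/1.36784 = 0.886802
γ = 1/√(1 − 0.886802²) = 2.16

γ ≈ 2.16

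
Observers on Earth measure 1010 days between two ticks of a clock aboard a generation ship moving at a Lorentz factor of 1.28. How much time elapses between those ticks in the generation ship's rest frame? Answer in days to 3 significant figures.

γ = 1.28 (given)
Proper time: τ₀ = Δt/γ = 1010/1.28 = 789 days

τ₀ ≈ 789 days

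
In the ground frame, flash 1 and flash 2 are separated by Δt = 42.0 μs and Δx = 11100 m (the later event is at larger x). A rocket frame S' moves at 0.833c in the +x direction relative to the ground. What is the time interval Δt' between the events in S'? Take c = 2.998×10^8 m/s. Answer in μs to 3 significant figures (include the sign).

Δt' ≈ 20.2 μs

γ = 1/√(1 − 0.833²) = 1.8074
Δt' = γ(Δt − vΔx/c²) = 1.8074 × (42.0 μs − 0.833×11100 m / (2.998×10^8 m/s))
= 1.8074 × (11.158 μs) = 20.2 μs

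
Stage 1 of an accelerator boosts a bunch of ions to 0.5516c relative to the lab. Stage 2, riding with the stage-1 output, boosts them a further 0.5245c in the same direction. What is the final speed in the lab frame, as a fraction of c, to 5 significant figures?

Compose boost 2: (0.5245 + 0.5516)/(1 + 0.5245×0.5516) = 1.0761/1.289314 = 0.83463

u ≈ 0.83463c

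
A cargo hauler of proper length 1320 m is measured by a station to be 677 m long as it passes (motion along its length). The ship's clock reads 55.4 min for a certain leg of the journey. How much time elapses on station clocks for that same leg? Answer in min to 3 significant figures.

Length contraction ⇒ γ = L₀/L = 1320/677 = 1.9498
Time dilation: Δt = γτ₀ = 1.9498 × 55.4 min = 108 min

Δt ≈ 108 min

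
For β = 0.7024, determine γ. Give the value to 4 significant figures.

γ ≈ 1.405

γ = 1/√(1 − β²) = 1/√(1 − 0.7024²) = 1/√(0.506634) = 1.405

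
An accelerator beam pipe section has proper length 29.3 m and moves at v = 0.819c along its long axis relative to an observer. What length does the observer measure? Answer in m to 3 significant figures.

L ≈ 16.8 m

γ = 1/√(1 − 0.819²) = 1.7428
Length contraction: L = L₀/γ = 29.3/1.7428 = 16.8 m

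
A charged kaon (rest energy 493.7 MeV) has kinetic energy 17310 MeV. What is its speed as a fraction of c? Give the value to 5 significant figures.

β ≈ 0.99962

γ = 1 + K/(m₀c²) = 1 + 17310/493.7 = 36.06178
β = √(1 − 1/γ²) = 0.99962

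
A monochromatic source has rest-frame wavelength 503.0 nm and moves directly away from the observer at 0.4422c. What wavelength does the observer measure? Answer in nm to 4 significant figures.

Relativistic Doppler: λ_obs = λ_src √((1+β)/(1−β))
= 503.0 × √(1.44220/0.557800) = 503.0 × 1.60795 = 808.8 nm

λ_obs ≈ 808.8 nm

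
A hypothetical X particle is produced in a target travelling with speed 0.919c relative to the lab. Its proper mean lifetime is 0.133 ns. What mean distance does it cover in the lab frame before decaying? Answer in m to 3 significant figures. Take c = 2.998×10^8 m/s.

d ≈ 0.0929 m

γ = 1/√(1 − 0.919²) = 2.5364
Dilated lifetime: Δt = γτ₀ = 2.5364 × 0.133 ns = 0.33734 ns
d = vΔt = 0.919c × 0.33734 ns = 2.7552×10^8 m/s × 3.3734×10^-10 s = 0.0929 m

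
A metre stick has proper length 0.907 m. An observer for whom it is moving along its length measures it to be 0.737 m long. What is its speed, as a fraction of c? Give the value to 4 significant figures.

γ = L₀/L = 0.907/0.737 = 1.23066
β = √(1 − 1/γ²) = 0.5829

β ≈ 0.5829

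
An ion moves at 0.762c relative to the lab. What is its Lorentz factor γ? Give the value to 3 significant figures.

γ ≈ 1.54

γ = 1/√(1 − β²) = 1/√(1 − 0.762²) = 1/√(0.41936) = 1.54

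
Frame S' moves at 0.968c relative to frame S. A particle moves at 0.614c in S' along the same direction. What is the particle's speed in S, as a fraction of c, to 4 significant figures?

Relativistic velocity addition: u = (u' + v)/(1 + u'v/c²)
= (0.614 + 0.968)/(1 + 0.614×0.968) = 1.582/1.59435 = 0.9923

u ≈ 0.9923c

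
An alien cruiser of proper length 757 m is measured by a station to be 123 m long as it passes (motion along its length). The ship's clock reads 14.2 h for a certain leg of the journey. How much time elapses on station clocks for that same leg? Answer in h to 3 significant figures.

Length contraction ⇒ γ = L₀/L = 757/123 = 6.1545
Time dilation: Δt = γτ₀ = 6.1545 × 14.2 h = 87.4 h

Δt ≈ 87.4 h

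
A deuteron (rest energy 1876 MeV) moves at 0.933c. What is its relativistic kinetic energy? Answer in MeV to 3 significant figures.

γ = 1/√(1 − 0.933²) = 2.7787
K = (γ − 1)m₀c² = (2.7787 − 1) × 1876 MeV = 1.7787 × 1876 MeV = 3340 MeV

K ≈ 3340 MeV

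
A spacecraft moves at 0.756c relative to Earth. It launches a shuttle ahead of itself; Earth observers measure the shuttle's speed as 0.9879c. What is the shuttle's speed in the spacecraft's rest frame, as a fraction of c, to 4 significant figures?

Inverse velocity addition: u' = (u − v)/(1 − uv/c²)
= (0.9879 − 0.756)/(1 − 0.9879×0.756) = 0.2319/0.253148 = 0.9161

u' ≈ 0.9161c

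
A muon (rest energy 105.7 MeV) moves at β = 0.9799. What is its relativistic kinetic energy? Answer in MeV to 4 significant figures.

K ≈ 424.2 MeV

γ = 1/√(1 − 0.9799²) = 5.01280
K = (γ − 1)m₀c² = (5.01280 − 1) × 105.7 MeV = 4.01280 × 105.7 MeV = 424.2 MeV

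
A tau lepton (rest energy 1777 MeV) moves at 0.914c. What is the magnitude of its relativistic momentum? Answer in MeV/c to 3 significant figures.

p ≈ 4000 MeV/c

γ = 1/√(1 − 0.914²) = 2.4648
p = γβm₀c = 2.4648 × 0.914 × 1777 MeV/c = 4000 MeV/c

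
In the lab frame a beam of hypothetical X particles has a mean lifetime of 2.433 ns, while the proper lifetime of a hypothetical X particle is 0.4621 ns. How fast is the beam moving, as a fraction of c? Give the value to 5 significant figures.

γ = Δt/τ₀ = 2.433/0.4621 = 5.265094
β = √(1 − 1/γ²) = √(1 − 1/5.265094²) = 0.98180

β ≈ 0.98180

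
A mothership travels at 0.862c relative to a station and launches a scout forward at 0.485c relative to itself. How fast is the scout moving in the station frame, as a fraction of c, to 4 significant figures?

Compose boost 2: (0.485 + 0.862)/(1 + 0.485×0.862) = 1.347/1.41807 = 0.9499

u ≈ 0.9499c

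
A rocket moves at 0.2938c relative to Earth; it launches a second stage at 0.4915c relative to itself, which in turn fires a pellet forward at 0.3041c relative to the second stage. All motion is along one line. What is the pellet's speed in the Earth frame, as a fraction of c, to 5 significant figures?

u ≈ 0.81933c

Compose boost 2: (0.4915 + 0.2938)/(1 + 0.4915×0.2938) = 0.78530/1.144403 = 0.6862095
Compose boost 3: (0.3041 + 0.6862095)/(1 + 0.3041×0.6862095) = 0.9903095/1.208676 = 0.81933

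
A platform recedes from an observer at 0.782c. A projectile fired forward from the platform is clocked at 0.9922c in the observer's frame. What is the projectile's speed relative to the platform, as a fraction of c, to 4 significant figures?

Inverse velocity addition: u' = (u − v)/(1 − uv/c²)
= (0.9922 − 0.782)/(1 − 0.9922×0.782) = 0.2102/0.224100 = 0.9380

u' ≈ 0.9380c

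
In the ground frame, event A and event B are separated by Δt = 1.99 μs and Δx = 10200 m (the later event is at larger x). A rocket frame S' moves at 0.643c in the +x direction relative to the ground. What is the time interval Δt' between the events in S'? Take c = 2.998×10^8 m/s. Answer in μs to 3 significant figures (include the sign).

γ = 1/√(1 − 0.643²) = 1.3057
Δt' = γ(Δt − vΔx/c²) = 1.3057 × (1.99 μs − 0.643×10200 m / (2.998×10^8 m/s))
= 1.3057 × (-19.887 μs) = -26.0 μs

Δt' ≈ -26.0 μs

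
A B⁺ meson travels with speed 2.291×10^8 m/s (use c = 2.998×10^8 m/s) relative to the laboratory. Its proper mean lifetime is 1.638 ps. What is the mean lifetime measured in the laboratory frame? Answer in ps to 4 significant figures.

Δt ≈ 2.540 ps

β = v/c = 2.291×10^8 / 2.998×10^8 = 0.764176
γ = 1/√(1 − 0.764176²) = 1.55037
Time dilation: Δt = γτ₀ = 1.55037 × 1.638 ps = 2.540 ps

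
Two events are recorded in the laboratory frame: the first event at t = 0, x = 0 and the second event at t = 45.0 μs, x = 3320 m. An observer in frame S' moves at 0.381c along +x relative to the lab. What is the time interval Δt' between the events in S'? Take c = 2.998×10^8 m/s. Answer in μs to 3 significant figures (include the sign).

γ = 1/√(1 − 0.381²) = 1.0816
Δt' = γ(Δt − vΔx/c²) = 1.0816 × (45.0 μs − 0.381×3320 m / (2.998×10^8 m/s))
= 1.0816 × (40.781 μs) = 44.1 μs

Δt' ≈ 44.1 μs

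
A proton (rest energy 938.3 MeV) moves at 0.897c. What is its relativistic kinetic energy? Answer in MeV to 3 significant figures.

γ = 1/√(1 − 0.897²) = 2.2623
K = (γ − 1)m₀c² = (2.2623 − 1) × 938.3 MeV = 1.2623 × 938.3 MeV = 1180 MeV

K ≈ 1180 MeV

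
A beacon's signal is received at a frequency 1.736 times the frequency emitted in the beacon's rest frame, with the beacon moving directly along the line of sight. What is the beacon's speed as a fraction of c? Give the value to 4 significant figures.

f_obs/f_src = √((1+β)/(1−β)) = 1.736  ⇒  (1+β)/(1−β) = 3.01370
β = |1 − D²|/(1 + D²) = |1 − 3.01370|/(1 + 3.01370) = 0.5017

β ≈ 0.5017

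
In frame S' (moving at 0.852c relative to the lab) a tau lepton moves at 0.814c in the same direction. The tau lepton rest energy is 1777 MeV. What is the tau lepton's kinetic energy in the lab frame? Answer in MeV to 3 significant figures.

K ≈ 8120 MeV

u_lab = (0.814 + 0.852)/(1 + 0.814×0.852) = 0.983745
γ = 1/√(1 − 0.983745²) = 5.5689
K = (γ − 1)m₀c² = (5.5689 − 1) × 1777 = 4.5689 × 1777 = 8120 MeV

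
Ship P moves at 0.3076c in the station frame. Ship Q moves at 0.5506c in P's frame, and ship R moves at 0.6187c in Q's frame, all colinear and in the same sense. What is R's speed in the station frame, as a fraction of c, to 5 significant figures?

Compose boost 2: (0.5506 + 0.3076)/(1 + 0.5506×0.3076) = 0.85820/1.169365 = 0.7339029
Compose boost 3: (0.6187 + 0.7339029)/(1 + 0.6187×0.7339029) = 1.352603/1.454066 = 0.93022

u ≈ 0.93022c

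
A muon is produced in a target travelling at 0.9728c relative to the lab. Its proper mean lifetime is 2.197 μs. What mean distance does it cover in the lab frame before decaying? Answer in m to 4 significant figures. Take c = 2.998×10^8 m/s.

γ = 1/√(1 − 0.9728²) = 4.31692
Dilated lifetime: Δt = γτ₀ = 4.31692 × 2.197 μs = 9.48427 μs
d = vΔt = 0.9728c × 9.48427 μs = 2.91645×10^8 m/s × 9.48427×10^-6 s = 2766 m

d ≈ 2766 m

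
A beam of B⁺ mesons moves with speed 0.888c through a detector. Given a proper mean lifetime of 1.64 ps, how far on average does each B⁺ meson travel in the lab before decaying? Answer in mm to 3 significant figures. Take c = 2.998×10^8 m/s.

γ = 1/√(1 − 0.888²) = 2.1747
Dilated lifetime: Δt = γτ₀ = 2.1747 × 1.64 ps = 3.5664 ps
d = vΔt = 0.888c × 3.5664 ps = 2.6622×10^8 m/s × 3.5664×10^-12 s = 0.949 mm

d ≈ 0.949 mm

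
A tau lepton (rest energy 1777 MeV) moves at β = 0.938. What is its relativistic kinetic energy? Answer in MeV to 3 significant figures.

γ = 1/√(1 − 0.938²) = 2.8849
K = (γ − 1)m₀c² = (2.8849 − 1) × 1777 MeV = 1.8849 × 1777 MeV = 3350 MeV

K ≈ 3350 MeV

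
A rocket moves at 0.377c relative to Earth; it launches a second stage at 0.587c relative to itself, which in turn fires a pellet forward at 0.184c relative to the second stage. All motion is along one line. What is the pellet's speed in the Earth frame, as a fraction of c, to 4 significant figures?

Compose boost 2: (0.587 + 0.377)/(1 + 0.587×0.377) = 0.9640/1.22130 = 0.789323
Compose boost 3: (0.184 + 0.789323)/(1 + 0.184×0.789323) = 0.973323/1.14524 = 0.8499

u ≈ 0.8499c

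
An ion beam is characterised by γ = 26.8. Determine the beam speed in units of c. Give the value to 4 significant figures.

β ≈ 0.9993

β = √(1 − 1/γ²) = √(1 − 1/26.8²) = √(0.998608) = 0.9993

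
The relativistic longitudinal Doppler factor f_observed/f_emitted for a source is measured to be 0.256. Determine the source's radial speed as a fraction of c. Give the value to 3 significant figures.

β ≈ 0.877

f_obs/f_src = √((1−β)/(1+β)) = 0.256  ⇒  (1−β)/(1+β) = 0.065536
β = |1 − D²|/(1 + D²) = |1 − 0.065536|/(1 + 0.065536) = 0.877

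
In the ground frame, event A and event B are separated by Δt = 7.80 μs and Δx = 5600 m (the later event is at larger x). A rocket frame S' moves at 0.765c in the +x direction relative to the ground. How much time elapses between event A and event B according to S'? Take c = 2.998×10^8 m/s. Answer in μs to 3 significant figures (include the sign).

Δt' ≈ -10.1 μs

γ = 1/√(1 − 0.765²) = 1.5527
Δt' = γ(Δt − vΔx/c²) = 1.5527 × (7.80 μs − 0.765×5600 m / (2.998×10^8 m/s))
= 1.5527 × (-6.4895 μs) = -10.1 μs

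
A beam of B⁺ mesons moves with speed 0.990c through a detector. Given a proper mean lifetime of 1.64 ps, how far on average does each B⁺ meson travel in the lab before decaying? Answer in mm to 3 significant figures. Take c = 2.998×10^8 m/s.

γ = 1/√(1 − 0.990²) = 7.0888
Dilated lifetime: Δt = γτ₀ = 7.0888 × 1.64 ps = 11.626 ps
d = vΔt = 0.990c × 11.626 ps = 2.9680×10^8 m/s × 1.1626×10^-11 s = 3.45 mm

d ≈ 3.45 mm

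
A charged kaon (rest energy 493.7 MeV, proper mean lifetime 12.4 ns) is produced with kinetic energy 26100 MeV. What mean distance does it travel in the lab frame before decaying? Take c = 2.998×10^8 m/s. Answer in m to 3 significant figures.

γ = 1 + K/(m₀c²) = 1 + 26100/493.7 = 53.866
β = √(1 − 1/γ²) = 0.99983
Dilated lifetime: γτ₀ = 53.866 × 12.4 ns = 667.94 ns
d = βc·γτ₀ = 0.99983 × (2.998×10^8 m/s) × 6.6794×10^-7 s = 200 m

d ≈ 200 m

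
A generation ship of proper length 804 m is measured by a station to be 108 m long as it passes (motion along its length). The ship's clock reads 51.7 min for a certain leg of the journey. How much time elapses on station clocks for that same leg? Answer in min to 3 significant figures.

Δt ≈ 385 min

Length contraction ⇒ γ = L₀/L = 804/108 = 7.4444
Time dilation: Δt = γτ₀ = 7.4444 × 51.7 min = 385 min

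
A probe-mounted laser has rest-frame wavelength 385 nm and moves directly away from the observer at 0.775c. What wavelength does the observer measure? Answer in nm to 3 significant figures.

Relativistic Doppler: λ_obs = λ_src √((1+β)/(1−β))
= 385 × √(1.7750/0.22500) = 385 × 2.8087 = 1080 nm

λ_obs ≈ 1080 nm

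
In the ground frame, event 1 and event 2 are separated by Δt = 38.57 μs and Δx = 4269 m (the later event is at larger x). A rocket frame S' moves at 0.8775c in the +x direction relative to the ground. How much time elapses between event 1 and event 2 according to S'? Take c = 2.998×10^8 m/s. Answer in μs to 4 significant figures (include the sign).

γ = 1/√(1 − 0.8775²) = 2.08517
Δt' = γ(Δt − vΔx/c²) = 2.08517 × (38.57 μs − 0.8775×4269 m / (2.998×10^8 m/s))
= 2.08517 × (26.0748 μs) = 54.37 μs

Δt' ≈ 54.37 μs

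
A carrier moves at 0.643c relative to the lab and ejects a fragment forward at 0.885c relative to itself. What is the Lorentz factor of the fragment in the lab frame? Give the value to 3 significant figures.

u_lab = (0.885 + 0.643)/(1 + 0.885×0.643) = 1.528/1.56906 = 0.973835
γ = 1/√(1 − 0.973835²) = 4.40

γ ≈ 4.40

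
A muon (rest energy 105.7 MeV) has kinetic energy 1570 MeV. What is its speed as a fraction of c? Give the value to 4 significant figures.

β ≈ 0.9980

γ = 1 + K/(m₀c²) = 1 + 1570/105.7 = 15.8534
β = √(1 − 1/γ²) = 0.9980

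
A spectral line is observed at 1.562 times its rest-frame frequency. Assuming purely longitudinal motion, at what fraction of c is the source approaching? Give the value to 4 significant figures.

β ≈ 0.4186

f_obs/f_src = √((1+β)/(1−β)) = 1.562  ⇒  (1+β)/(1−β) = 2.43984
β = |1 − D²|/(1 + D²) = |1 − 2.43984|/(1 + 2.43984) = 0.4186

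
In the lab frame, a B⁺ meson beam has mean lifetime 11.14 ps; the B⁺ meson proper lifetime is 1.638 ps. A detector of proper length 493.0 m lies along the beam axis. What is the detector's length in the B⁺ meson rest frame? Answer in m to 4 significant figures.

L ≈ 72.49 m

Time dilation ⇒ γ = Δt/τ₀ = 11.14/1.638 = 6.80098
Length contraction: L = L₀/γ = 493.0/6.80098 = 72.49 m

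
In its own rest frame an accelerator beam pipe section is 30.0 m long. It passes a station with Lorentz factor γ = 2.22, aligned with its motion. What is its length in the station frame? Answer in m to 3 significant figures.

γ = 2.22 (given)
Length contraction: L = L₀/γ = 30.0/2.22 = 13.5 m

L ≈ 13.5 m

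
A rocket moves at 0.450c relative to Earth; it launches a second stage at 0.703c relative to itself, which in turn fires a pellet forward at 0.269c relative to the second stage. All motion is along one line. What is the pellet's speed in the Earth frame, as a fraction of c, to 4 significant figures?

Compose boost 2: (0.703 + 0.450)/(1 + 0.703×0.450) = 1.153/1.31635 = 0.875907
Compose boost 3: (0.269 + 0.875907)/(1 + 0.269×0.875907) = 1.14491/1.23562 = 0.9266

u ≈ 0.9266c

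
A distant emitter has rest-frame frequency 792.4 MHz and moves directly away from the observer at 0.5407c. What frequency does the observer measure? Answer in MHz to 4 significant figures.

Relativistic Doppler: f_obs = f_src √((1−β)/(1+β))
= 792.4 × √(0.459300/1.54070) = 792.4 × 0.545996 = 432.6 MHz

f_obs ≈ 432.6 MHz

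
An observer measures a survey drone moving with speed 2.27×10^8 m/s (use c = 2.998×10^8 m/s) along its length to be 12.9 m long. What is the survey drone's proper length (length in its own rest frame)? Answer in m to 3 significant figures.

β = v/c = 2.27×10^8 / 2.998×10^8 = 0.75717
γ = 1/√(1 − 0.75717²) = 1.5309
L₀ = γL = 1.5309 × 12.9 = 19.7 m

L₀ ≈ 19.7 m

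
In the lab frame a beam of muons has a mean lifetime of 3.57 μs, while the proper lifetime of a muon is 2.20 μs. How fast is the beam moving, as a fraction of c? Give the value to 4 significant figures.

γ = Δt/τ₀ = 3.57/2.20 = 1.62273
β = √(1 − 1/γ²) = √(1 − 1/1.62273²) = 0.7876

β ≈ 0.7876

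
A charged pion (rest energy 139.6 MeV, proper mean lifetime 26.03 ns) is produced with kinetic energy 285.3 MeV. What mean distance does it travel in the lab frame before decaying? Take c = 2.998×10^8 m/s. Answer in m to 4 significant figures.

γ = 1 + K/(m₀c²) = 1 + 285.3/139.6 = 3.04370
β = √(1 − 1/γ²) = 0.944487
Dilated lifetime: γτ₀ = 3.04370 × 26.03 ns = 79.2274 ns
d = βc·γτ₀ = 0.944487 × (2.998×10^8 m/s) × 7.92274×10^-8 s = 22.43 m

d ≈ 22.43 m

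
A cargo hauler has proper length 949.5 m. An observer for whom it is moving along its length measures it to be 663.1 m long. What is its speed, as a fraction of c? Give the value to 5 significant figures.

β ≈ 0.71574

γ = L₀/L = 949.5/663.1 = 1.431911
β = √(1 − 1/γ²) = 0.71574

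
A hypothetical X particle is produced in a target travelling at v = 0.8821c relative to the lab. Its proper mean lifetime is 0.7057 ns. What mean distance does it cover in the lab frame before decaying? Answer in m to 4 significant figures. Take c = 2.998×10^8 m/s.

d ≈ 0.3962 m

γ = 1/√(1 − 0.8821²) = 2.12286
Dilated lifetime: Δt = γτ₀ = 2.12286 × 0.7057 ns = 1.49810 ns
d = vΔt = 0.8821c × 1.49810 ns = 2.64454×10^8 m/s × 1.49810×10^-9 s = 0.3962 m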